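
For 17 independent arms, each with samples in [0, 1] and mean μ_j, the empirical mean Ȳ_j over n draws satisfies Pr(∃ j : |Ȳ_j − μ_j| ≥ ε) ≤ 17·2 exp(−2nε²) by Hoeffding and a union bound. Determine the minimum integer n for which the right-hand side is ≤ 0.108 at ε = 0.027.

3946

Need 2·17·exp(−2nε²) ≤ 0.108, i.e. exp(−2nε²) ≤ 0.108/34.
So 2nε² ≥ ln(34/0.108) = 5.751985.
Hence n ≥ 5.751985/(2·0.027²) = 3945.120.
The smallest integer n is 3946.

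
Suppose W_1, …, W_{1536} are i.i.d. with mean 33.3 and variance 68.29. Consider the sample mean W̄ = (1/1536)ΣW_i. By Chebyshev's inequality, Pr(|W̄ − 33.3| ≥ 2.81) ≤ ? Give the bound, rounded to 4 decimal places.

0.0056

Var(W̄) = Var(W_i)/n = 68.29/1536 = 0.04446.
Chebyshev: Pr(|W̄ − 33.3| ≥ 2.81) ≤ Var(W̄)/(2.81)² = 68.29/(1536·2.81²) = 0.0056.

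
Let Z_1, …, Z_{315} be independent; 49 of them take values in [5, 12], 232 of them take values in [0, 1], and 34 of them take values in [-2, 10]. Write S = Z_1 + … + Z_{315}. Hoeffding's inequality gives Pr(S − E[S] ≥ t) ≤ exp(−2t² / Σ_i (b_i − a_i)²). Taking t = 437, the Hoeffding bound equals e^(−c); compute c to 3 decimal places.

50.729

Σ(b_i − a_i)² = 49·7² + 232·1² + 34·12² = 7529.
c = 2t² / 7529 = 2·437² / 7529 = 50.7289.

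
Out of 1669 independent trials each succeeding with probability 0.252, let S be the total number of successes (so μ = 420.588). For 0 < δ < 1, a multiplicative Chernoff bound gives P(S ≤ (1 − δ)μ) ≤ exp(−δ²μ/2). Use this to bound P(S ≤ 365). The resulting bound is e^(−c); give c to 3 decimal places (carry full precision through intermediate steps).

3.673

Write 365 = (1 − δ)μ, so δ = 1 − 365/420.588 = 0.1321673…
Then the exponent is δ²μ/2 = (μ − 365)²/(2μ) = 3.673459.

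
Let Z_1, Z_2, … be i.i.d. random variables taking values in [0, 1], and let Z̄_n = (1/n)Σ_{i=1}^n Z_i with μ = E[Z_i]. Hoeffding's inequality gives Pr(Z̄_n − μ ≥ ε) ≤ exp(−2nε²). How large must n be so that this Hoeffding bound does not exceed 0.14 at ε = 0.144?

Require exp(−2nε²) ≤ 0.14, i.e. 2nε² ≥ ln(1/0.14) = 1.966113.
So n ≥ 1.966113 / (2·0.144²) = 47.408.
The smallest integer n is 48.

48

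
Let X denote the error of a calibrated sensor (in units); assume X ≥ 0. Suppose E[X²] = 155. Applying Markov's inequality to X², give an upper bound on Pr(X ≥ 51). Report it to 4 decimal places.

0.0596

Since X ≥ 0, the event {X ≥ 51} is the same as {X² ≥ 2601}.
Markov's inequality applied to X² gives Pr(X² ≥ 2601) ≤ E[X²]/2601 = 155/2601 = 0.0596.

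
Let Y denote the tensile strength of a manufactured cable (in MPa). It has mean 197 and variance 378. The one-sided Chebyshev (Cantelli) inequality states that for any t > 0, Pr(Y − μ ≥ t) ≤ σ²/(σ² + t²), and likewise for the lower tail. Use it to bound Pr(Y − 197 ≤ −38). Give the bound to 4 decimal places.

0.2075

Here σ² = 378 and t = 38, so σ² + t² = 1822.
Cantelli's bound: 378/1822 = 0.2075.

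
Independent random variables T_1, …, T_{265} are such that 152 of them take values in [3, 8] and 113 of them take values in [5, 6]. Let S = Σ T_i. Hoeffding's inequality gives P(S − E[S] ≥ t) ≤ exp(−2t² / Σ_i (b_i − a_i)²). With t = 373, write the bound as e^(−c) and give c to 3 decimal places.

Σ(b_i − a_i)² = 152·5² + 113·1² = 3913.
c = 2t² / 3913 = 2·373² / 3913 = 71.1112.

71.111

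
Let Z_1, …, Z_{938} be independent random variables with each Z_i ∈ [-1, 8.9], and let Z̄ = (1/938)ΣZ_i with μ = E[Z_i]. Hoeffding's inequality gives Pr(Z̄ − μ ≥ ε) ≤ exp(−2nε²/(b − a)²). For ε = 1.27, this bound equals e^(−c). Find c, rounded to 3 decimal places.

c = 2nε²/(b − a)² = 2·938·1.27² / 9.9² = 30.8724.

30.872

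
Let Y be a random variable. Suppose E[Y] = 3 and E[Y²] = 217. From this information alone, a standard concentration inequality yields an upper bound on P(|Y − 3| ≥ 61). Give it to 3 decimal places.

The first two moments determine the variance, so Chebyshev's inequality is the sharpest standard bound available.
Var(Y) = E[Y²] − (E[Y])² = 217 − 9 = 208.
Chebyshev's inequality: P(|Y − μ| ≥ t) ≤ Var(Y)/t² = 208/3721 = 0.0559.

0.056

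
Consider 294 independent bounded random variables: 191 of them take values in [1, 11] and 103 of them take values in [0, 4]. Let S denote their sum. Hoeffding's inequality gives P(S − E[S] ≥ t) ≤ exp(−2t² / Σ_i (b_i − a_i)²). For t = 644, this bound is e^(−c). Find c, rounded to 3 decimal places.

Σ(b_i − a_i)² = 191·10² + 103·4² = 20748.
c = 2t² / 20748 = 2·644² / 20748 = 39.9784.

39.978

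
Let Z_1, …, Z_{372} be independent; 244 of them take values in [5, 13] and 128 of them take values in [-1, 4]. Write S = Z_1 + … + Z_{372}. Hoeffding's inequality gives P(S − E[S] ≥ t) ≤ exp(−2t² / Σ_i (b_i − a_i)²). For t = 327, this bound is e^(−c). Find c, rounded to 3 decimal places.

11.366

Σ(b_i − a_i)² = 244·8² + 128·5² = 18816.
c = 2t² / 18816 = 2·327² / 18816 = 11.3658.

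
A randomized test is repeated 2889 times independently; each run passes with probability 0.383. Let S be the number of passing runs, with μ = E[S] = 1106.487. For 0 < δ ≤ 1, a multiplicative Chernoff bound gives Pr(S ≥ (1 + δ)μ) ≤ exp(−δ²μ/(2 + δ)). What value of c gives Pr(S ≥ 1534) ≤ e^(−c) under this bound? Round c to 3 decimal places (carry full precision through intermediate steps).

69.217

Write 1534 = (1 + δ)μ, so δ = 1534/1106.487 − 1 = 0.3863697…
Then the exponent is δ²μ/(2 + δ) = (1534 − μ)² / (μ·(2 + δ)) = 69.217294.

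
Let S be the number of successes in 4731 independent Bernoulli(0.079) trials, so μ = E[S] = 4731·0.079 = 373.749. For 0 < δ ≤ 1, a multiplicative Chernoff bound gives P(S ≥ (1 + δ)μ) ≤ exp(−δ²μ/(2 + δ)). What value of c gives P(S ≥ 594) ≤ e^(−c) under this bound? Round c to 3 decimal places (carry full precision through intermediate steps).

50.127

Write 594 = (1 + δ)μ, so δ = 594/373.749 − 1 = 0.5893019…
Then the exponent is δ²μ/(2 + δ) = (594 − μ)² / (μ·(2 + δ)) = 50.127154.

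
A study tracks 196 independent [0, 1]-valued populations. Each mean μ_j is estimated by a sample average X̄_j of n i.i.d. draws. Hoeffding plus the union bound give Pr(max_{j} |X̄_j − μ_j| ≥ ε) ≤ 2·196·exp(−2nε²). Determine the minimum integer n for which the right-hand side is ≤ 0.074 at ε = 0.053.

Need 2·196·exp(−2nε²) ≤ 0.074, i.e. exp(−2nε²) ≤ 0.074/392.
So 2nε² ≥ ln(392/0.074) = 8.574952.
Hence n ≥ 8.574952/(2·0.053²) = 1526.335.
The smallest integer n is 1527.

1527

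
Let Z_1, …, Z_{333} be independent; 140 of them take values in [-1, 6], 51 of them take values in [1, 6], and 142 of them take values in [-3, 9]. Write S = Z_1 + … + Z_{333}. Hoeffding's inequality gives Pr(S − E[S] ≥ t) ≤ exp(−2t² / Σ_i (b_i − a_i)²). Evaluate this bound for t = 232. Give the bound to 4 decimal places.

Σ(b_i − a_i)² = 140·7² + 51·5² + 142·12² = 28583.
Exponent = 2·232² / 28583 = 3.76615.
Bound = exp(−3.76615) = 0.02314.

0.0231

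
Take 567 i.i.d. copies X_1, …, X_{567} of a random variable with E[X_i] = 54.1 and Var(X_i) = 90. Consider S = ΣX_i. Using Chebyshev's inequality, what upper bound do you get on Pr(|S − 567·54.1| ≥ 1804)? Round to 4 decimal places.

Var(S) = n·Var(X_i) = 567·90 = 51030.
Chebyshev: Pr(|S − 567·54.1| ≥ 1804) ≤ Var(S)/1804² = 51030/3254416 = 0.0157.

0.0157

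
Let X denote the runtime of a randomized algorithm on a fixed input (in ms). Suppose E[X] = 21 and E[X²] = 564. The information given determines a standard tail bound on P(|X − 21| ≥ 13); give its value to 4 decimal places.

The first two moments determine the variance, so Chebyshev's inequality is the sharpest standard bound available.
Var(X) = E[X²] − (E[X])² = 564 − 441 = 123.
Chebyshev's inequality: P(|X − μ| ≥ t) ≤ Var(X)/t² = 123/169 = 0.7278.

0.7278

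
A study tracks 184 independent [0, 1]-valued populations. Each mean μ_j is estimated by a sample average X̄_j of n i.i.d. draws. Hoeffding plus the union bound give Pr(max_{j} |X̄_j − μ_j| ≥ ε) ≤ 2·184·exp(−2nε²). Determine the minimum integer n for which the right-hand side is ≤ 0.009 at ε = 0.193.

Need 2·184·exp(−2nε²) ≤ 0.009, i.e. exp(−2nε²) ≤ 0.009/368.
So 2nε² ≥ ln(368/0.009) = 10.618614.
Hence n ≥ 10.618614/(2·0.193²) = 142.536.
The smallest integer n is 143.

143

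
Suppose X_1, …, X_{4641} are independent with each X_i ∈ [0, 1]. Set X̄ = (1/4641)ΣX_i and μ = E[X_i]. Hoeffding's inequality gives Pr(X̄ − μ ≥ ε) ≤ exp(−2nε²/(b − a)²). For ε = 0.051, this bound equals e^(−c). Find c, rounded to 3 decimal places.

24.142

c = 2nε²/(b − a)² = 2·4641·0.051² / 1² = 24.1425.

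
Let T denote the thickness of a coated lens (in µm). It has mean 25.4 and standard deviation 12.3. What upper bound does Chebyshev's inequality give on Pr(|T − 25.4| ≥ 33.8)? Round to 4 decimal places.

Chebyshev: Pr(|T − μ| ≥ t) ≤ Var(T)/t².
Var(T) = σ² = 12.3² = 151.29.
Bound = 151.29 / 1142.44 = 0.1324.

0.1324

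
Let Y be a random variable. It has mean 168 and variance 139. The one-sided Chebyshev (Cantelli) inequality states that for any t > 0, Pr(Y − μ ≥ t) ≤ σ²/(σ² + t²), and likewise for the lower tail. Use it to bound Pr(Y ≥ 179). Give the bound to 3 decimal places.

0.535

Here σ² = 139 and t = 11, so σ² + t² = 260.
Cantelli's bound: 139/260 = 0.5346.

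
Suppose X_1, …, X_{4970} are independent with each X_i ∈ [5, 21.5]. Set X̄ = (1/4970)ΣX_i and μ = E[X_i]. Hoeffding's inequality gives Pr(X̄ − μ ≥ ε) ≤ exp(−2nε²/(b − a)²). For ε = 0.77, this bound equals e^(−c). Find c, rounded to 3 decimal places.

c = 2nε²/(b − a)² = 2·4970·0.77² / 16.5² = 21.6471.

21.647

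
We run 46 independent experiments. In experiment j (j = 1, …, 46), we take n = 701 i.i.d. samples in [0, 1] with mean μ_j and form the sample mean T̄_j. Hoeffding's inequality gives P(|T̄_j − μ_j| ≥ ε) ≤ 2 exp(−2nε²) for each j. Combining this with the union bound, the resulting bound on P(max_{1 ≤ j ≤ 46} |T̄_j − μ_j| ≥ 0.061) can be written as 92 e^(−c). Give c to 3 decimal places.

Union bound over the 46 events: P(max_{1 ≤ j ≤ 46} |T̄_j − μ_j| ≥ 0.061) ≤ 46·2·exp(−2nε²) = 92 exp(−2·701·0.061²).
So c = 2·701·0.061² = 5.2168.

5.217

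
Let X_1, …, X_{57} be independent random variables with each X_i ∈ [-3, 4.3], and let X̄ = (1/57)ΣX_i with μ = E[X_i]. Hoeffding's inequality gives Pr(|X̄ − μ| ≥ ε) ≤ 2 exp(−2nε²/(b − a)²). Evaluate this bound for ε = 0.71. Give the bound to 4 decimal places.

Exponent: 2nε²/(b − a)² = 2·57·0.71² / 7.3² = 1.07839.
Bound = 2·exp(−1.07839) = 0.68029.

0.6803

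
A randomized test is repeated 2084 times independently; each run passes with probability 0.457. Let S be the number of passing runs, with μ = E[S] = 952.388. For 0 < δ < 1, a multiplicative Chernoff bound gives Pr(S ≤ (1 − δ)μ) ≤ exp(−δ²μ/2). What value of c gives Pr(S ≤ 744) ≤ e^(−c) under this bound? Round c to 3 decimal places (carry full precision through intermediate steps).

22.798

Write 744 = (1 − δ)μ, so δ = 1 − 744/952.388 = 0.2188058…
Then the exponent is δ²μ/2 = (μ − 744)²/(2μ) = 22.798250.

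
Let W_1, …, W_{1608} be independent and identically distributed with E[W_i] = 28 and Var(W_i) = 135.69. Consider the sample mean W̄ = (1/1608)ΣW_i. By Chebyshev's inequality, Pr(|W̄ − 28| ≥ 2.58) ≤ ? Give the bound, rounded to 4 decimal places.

0.0127

Var(W̄) = Var(W_i)/n = 135.69/1608 = 0.084384.
Chebyshev: Pr(|W̄ − 28| ≥ 2.58) ≤ Var(W̄)/(2.58)² = 135.69/(1608·2.58²) = 0.0127.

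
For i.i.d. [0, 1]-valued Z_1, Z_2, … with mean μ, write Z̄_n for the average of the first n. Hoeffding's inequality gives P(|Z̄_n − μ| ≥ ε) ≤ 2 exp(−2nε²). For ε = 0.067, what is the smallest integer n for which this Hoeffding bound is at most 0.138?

Require 2·exp(−2nε²) ≤ 0.138, i.e. 2nε² ≥ ln(2/0.138) = 2.673649.
So n ≥ 2.673649 / (2·0.067²) = 297.800.
The smallest integer n is 298.

298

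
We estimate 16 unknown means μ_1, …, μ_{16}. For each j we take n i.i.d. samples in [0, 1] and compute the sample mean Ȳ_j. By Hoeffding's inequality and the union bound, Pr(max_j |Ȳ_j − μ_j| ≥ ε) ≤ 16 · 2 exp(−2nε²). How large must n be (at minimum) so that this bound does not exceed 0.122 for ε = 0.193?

Need 2·16·exp(−2nε²) ≤ 0.122, i.e. exp(−2nε²) ≤ 0.122/32.
So 2nε² ≥ ln(32/0.122) = 5.569470.
Hence n ≥ 5.569470/(2·0.193²) = 74.760.
The smallest integer n is 75.

75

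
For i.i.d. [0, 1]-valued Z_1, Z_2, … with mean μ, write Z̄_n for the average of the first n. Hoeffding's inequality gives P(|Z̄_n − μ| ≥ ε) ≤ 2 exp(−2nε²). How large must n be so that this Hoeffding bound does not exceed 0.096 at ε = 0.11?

126

Require 2·exp(−2nε²) ≤ 0.096, i.e. 2nε² ≥ ln(2/0.096) = 3.036554.
So n ≥ 3.036554 / (2·0.11²) = 125.477.
The smallest integer n is 126.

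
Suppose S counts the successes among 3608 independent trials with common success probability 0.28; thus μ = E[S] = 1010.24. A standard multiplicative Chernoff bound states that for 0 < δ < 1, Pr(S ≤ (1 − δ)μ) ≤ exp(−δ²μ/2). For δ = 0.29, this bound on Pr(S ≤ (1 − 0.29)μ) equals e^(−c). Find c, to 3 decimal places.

42.481

c = δ²μ/2 = 0.29²·1010.24/2 = 42.4806.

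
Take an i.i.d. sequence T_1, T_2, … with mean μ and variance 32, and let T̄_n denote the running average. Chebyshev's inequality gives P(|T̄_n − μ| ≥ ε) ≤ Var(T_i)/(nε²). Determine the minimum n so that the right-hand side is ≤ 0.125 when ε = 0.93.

Require 32/(n·0.93²) ≤ 0.125, i.e. n ≥ 32/(0.125·0.93²) = 295.988.
The smallest integer n is 296.

296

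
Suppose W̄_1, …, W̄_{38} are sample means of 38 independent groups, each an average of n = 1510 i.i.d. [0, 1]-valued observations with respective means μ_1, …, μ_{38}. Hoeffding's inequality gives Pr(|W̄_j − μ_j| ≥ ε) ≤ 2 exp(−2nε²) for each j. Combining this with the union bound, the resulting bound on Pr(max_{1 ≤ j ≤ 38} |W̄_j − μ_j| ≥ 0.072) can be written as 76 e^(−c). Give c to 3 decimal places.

15.656

Union bound over the 38 events: Pr(max_{1 ≤ j ≤ 38} |W̄_j − μ_j| ≥ 0.072) ≤ 38·2·exp(−2nε²) = 76 exp(−2·1510·0.072²).
So c = 2·1510·0.072² = 15.6557.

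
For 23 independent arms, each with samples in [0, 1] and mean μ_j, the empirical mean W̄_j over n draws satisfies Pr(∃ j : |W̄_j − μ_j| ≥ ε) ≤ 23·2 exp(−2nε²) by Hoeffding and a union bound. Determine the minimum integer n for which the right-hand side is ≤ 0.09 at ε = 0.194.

83

Need 2·23·exp(−2nε²) ≤ 0.09, i.e. exp(−2nε²) ≤ 0.09/46.
So 2nε² ≥ ln(46/0.09) = 6.236587.
Hence n ≥ 6.236587/(2·0.194²) = 82.854.
The smallest integer n is 83.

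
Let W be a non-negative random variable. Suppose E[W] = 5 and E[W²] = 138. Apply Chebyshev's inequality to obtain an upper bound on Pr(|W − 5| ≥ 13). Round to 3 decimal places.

Var(W) = E[W²] − (E[W])² = 138 − 25 = 113.
Chebyshev's inequality: Pr(|W − μ| ≥ t) ≤ Var(W)/t² = 113/169 = 0.6686.

0.669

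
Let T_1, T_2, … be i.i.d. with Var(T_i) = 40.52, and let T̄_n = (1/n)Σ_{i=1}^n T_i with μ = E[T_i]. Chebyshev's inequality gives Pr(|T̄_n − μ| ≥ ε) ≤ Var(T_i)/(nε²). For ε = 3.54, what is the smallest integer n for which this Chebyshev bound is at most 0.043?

Require 40.52/(n·3.54²) ≤ 0.043, i.e. n ≥ 40.52/(0.043·3.54²) = 75.196.
The smallest integer n is 76.

76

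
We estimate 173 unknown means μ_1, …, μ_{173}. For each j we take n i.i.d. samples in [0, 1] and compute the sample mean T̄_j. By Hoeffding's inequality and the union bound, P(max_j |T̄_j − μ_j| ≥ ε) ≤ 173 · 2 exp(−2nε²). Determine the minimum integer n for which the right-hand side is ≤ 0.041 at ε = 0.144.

Need 2·173·exp(−2nε²) ≤ 0.041, i.e. exp(−2nε²) ≤ 0.041/346.
So 2nε² ≥ ln(346/0.041) = 9.040622.
Hence n ≥ 9.040622/(2·0.144²) = 217.993.
The smallest integer n is 218.

218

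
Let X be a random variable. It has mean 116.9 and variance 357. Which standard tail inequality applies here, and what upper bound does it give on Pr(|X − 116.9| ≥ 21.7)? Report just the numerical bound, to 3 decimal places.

Mean and variance are known, so Chebyshev's inequality applies.
Chebyshev: Pr(|X − μ| ≥ t) ≤ Var(X)/t².
Bound = 357 / 470.89 = 0.7581.

0.758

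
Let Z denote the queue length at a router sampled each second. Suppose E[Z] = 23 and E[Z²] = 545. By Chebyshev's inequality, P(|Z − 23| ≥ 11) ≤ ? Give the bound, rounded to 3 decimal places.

Var(Z) = E[Z²] − (E[Z])² = 545 − 529 = 16.
Chebyshev's inequality: P(|Z − μ| ≥ t) ≤ Var(Z)/t² = 16/121 = 0.1322.

0.132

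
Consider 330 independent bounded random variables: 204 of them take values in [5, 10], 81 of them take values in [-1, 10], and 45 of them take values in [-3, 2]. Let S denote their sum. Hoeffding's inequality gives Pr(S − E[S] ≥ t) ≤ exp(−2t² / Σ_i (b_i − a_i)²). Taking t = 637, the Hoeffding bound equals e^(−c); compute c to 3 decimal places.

Σ(b_i − a_i)² = 204·5² + 81·11² + 45·5² = 16026.
c = 2t² / 16026 = 2·637² / 16026 = 50.6388.

50.639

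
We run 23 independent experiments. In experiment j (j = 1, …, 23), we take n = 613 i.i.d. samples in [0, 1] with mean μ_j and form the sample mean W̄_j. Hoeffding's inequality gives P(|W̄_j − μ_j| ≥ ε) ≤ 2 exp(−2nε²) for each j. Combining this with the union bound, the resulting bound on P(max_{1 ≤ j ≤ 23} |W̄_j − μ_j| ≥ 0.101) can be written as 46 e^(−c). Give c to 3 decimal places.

12.506

Union bound over the 23 events: P(max_{1 ≤ j ≤ 23} |W̄_j − μ_j| ≥ 0.101) ≤ 23·2·exp(−2nε²) = 46 exp(−2·613·0.101²).
So c = 2·613·0.101² = 12.5064.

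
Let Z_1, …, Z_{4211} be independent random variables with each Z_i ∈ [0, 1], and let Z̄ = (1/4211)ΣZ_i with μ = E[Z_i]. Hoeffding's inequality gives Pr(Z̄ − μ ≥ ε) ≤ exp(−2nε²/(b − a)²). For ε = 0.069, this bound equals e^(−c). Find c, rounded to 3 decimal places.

40.097

c = 2nε²/(b − a)² = 2·4211·0.069² / 1² = 40.0971.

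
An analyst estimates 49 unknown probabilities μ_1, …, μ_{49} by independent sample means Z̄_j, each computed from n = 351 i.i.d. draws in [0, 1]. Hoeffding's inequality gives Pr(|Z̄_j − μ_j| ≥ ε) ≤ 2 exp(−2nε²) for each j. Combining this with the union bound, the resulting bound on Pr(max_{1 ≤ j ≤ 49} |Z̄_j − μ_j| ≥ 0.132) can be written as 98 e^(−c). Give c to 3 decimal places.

12.232

Union bound over the 49 events: Pr(max_{1 ≤ j ≤ 49} |Z̄_j − μ_j| ≥ 0.132) ≤ 49·2·exp(−2nε²) = 98 exp(−2·351·0.132²).
So c = 2·351·0.132² = 12.2316.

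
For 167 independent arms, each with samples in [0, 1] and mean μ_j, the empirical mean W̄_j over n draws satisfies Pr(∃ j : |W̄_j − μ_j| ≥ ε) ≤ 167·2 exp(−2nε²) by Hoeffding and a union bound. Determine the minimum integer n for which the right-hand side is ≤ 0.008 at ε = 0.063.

1341

Need 2·167·exp(−2nε²) ≤ 0.008, i.e. exp(−2nε²) ≤ 0.008/334.
So 2nε² ≥ ln(334/0.008) = 10.639455.
Hence n ≥ 10.639455/(2·0.063²) = 1340.319.
The smallest integer n is 1341.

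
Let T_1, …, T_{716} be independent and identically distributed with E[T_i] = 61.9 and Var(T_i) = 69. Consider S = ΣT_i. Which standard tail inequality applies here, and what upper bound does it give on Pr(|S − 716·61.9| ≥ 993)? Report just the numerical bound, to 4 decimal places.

With mean and variance of each term known, Chebyshev's inequality bounds the deviation of the sum (or sample mean).
Var(S) = n·Var(T_i) = 716·69 = 49404.
Chebyshev: Pr(|S − 716·61.9| ≥ 993) ≤ Var(S)/993² = 49404/986049 = 0.0501.

0.0501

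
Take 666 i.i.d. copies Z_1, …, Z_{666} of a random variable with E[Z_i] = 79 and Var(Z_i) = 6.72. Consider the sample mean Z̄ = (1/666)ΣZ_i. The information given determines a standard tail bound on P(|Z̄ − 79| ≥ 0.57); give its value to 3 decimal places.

With mean and variance of each term known, Chebyshev's inequality bounds the deviation of the sum (or sample mean).
Var(Z̄) = Var(Z_i)/n = 6.72/666 = 0.01009.
Chebyshev: P(|Z̄ − 79| ≥ 0.57) ≤ Var(Z̄)/(0.57)² = 6.72/(666·0.57²) = 0.0311.

0.031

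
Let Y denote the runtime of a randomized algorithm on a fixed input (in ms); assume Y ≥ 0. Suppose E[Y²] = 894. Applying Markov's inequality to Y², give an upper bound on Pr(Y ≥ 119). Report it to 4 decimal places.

Since Y ≥ 0, the event {Y ≥ 119} is the same as {Y² ≥ 14161}.
Markov's inequality applied to Y² gives Pr(Y² ≥ 14161) ≤ E[Y²]/14161 = 894/14161 = 0.0631.

0.0631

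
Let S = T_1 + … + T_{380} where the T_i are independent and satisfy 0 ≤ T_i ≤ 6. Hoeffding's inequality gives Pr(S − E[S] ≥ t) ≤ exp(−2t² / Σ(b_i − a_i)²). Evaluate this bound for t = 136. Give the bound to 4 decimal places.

0.0669

Σ(b_i − a_i)² = 380·(6)² = 13680.
Exponent = 2·136²/13680 = 2.7041.
Bound = exp(−2.7041) = 0.06693.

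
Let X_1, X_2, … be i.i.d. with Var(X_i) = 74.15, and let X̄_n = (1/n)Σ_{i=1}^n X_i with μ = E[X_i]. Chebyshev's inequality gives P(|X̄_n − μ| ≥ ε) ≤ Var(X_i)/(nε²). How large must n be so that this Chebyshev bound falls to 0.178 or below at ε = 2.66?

59

Require 74.15/(n·2.66²) ≤ 0.178, i.e. n ≥ 74.15/(0.178·2.66²) = 58.875.
The smallest integer n is 59.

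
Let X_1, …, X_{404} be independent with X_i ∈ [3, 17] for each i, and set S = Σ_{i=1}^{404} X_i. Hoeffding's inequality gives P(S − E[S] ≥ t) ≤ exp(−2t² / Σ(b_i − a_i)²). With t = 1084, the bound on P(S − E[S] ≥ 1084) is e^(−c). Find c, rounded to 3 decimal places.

Σ(b_i − a_i)² = 404·(14)² = 79184.
c = 2t²/79184 = 2·1084²/79184 = 29.6791.

29.679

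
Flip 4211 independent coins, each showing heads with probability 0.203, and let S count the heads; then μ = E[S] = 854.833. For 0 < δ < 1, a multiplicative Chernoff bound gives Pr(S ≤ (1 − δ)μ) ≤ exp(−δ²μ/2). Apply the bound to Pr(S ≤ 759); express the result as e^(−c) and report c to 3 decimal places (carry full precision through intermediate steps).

Write 759 = (1 − δ)μ, so δ = 1 − 759/854.833 = 0.1121073…
Then the exponent is δ²μ/2 = (μ − 759)²/(2μ) = 5.371788.

5.372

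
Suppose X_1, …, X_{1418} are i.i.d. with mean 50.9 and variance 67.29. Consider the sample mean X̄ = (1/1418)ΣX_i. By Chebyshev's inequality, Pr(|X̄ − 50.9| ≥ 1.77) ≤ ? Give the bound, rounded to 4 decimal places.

0.0151

Var(X̄) = Var(X_i)/n = 67.29/1418 = 0.047454.
Chebyshev: Pr(|X̄ − 50.9| ≥ 1.77) ≤ Var(X̄)/(1.77)² = 67.29/(1418·1.77²) = 0.0151.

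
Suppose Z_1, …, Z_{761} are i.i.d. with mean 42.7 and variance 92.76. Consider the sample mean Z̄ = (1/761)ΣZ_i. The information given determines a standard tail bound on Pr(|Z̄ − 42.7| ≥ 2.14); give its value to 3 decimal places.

0.027

With mean and variance of each term known, Chebyshev's inequality bounds the deviation of the sum (or sample mean).
Var(Z̄) = Var(Z_i)/n = 92.76/761 = 0.12189.
Chebyshev: Pr(|Z̄ − 42.7| ≥ 2.14) ≤ Var(Z̄)/(2.14)² = 92.76/(761·2.14²) = 0.0266.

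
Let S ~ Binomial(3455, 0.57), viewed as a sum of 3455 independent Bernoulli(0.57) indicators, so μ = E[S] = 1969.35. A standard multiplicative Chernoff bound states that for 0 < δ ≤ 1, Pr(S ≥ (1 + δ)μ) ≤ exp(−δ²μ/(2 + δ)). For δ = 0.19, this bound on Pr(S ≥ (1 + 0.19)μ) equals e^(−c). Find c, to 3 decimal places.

c = δ²μ/(2 + δ) = 0.19²·1969.35/(2 + 0.19) = 32.4628.

32.463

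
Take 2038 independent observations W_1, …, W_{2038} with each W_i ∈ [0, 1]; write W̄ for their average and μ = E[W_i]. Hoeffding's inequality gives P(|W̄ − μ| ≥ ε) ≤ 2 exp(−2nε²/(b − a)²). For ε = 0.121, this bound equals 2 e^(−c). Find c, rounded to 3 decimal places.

c = 2nε²/(b − a)² = 2·2038·0.121² / 1² = 59.6767.

59.677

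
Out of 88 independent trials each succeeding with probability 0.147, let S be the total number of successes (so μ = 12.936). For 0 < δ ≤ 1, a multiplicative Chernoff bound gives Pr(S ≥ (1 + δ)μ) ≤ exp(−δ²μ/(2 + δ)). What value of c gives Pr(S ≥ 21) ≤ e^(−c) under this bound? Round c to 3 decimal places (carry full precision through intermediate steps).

Write 21 = (1 + δ)μ, so δ = 21/12.936 − 1 = 0.6233766…
Then the exponent is δ²μ/(2 + δ) = (21 − μ)² / (μ·(2 + δ)) = 1.916198.

1.916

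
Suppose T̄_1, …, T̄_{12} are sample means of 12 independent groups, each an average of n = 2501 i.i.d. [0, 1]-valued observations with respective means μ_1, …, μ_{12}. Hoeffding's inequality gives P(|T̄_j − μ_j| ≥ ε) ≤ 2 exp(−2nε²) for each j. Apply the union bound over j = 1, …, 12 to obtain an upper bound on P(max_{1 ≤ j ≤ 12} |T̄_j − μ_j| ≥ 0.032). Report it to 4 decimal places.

Per-experiment Hoeffding bound: 2·exp(−2·2501·0.032²) = 2·exp(−5.12205) = 0.011928.
Union bound over 12 events: 12·0.011928 = 0.14313.

0.1431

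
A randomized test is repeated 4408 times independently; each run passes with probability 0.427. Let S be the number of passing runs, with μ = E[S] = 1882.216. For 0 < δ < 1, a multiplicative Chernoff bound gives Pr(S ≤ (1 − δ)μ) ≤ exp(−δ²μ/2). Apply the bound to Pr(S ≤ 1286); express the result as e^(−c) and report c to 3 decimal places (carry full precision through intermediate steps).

Write 1286 = (1 − δ)μ, so δ = 1 − 1286/1882.216 = 0.3167628…
Then the exponent is δ²μ/2 = (μ − 1286)²/(2μ) = 94.429523.

94.430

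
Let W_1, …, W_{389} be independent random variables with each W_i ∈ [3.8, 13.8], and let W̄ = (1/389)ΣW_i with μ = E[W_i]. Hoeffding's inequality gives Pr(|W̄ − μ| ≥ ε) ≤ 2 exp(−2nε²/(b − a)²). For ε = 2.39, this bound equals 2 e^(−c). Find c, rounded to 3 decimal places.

44.440

c = 2nε²/(b − a)² = 2·389·2.39² / 10² = 44.4401.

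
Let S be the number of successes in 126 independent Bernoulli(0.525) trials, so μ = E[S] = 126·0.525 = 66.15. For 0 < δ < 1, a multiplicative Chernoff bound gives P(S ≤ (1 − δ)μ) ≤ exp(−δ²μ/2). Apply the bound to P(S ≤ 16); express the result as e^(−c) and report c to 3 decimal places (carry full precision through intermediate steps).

Write 16 = (1 − δ)μ, so δ = 1 − 16/66.15 = 0.7581255…
Then the exponent is δ²μ/2 = (μ − 16)²/(2μ) = 19.009996.

19.010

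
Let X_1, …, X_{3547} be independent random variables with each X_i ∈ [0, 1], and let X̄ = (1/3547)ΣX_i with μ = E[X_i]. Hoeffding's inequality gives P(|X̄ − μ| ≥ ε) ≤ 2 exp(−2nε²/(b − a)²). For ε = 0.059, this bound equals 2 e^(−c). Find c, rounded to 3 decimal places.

24.694

c = 2nε²/(b − a)² = 2·3547·0.059² / 1² = 24.6942.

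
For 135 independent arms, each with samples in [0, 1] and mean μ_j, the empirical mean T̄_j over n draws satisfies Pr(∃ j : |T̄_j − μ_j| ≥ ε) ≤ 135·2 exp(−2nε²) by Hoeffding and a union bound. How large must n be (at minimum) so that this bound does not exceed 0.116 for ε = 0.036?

Need 2·135·exp(−2nε²) ≤ 0.116, i.e. exp(−2nε²) ≤ 0.116/270.
So 2nε² ≥ ln(270/0.116) = 7.752587.
Hence n ≥ 7.752587/(2·0.036²) = 2990.967.
The smallest integer n is 2991.

2991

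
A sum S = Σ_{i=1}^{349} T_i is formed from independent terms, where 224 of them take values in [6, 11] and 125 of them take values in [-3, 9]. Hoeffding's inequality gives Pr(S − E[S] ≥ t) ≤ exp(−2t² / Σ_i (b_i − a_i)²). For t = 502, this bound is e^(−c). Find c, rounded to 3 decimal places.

Σ(b_i − a_i)² = 224·5² + 125·12² = 23600.
c = 2t² / 23600 = 2·502² / 23600 = 21.3563.

21.356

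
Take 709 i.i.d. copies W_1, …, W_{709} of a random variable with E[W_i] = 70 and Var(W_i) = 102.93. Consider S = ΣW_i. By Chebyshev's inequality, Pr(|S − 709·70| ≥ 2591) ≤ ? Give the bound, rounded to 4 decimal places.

0.0109

Var(S) = n·Var(W_i) = 709·102.93 = 72977.37.
Chebyshev: Pr(|S − 709·70| ≥ 2591) ≤ Var(S)/2591² = 72977.37/6713281 = 0.0109.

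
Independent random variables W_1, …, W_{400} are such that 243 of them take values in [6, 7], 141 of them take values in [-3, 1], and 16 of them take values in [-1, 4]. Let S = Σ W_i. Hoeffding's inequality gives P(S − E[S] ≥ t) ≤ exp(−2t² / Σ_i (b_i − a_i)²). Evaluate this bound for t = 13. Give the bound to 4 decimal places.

Σ(b_i − a_i)² = 243·1² + 141·4² + 16·5² = 2899.
Exponent = 2·13² / 2899 = 0.11659.
Bound = exp(−0.11659) = 0.88995.

0.8899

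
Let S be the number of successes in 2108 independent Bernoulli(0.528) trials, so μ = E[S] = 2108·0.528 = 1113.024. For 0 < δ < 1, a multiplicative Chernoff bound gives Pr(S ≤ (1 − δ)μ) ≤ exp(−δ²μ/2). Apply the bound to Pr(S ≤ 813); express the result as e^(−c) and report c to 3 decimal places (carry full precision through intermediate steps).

Write 813 = (1 − δ)μ, so δ = 1 − 813/1113.024 = 0.2695575…
Then the exponent is δ²μ/2 = (μ − 813)²/(2μ) = 40.436864.

40.437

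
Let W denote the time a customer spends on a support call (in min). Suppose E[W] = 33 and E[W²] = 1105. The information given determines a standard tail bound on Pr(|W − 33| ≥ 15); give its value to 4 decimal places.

0.0711

The first two moments determine the variance, so Chebyshev's inequality is the sharpest standard bound available.
Var(W) = E[W²] − (E[W])² = 1105 − 1089 = 16.
Chebyshev's inequality: Pr(|W − μ| ≥ t) ≤ Var(W)/t² = 16/225 = 0.0711.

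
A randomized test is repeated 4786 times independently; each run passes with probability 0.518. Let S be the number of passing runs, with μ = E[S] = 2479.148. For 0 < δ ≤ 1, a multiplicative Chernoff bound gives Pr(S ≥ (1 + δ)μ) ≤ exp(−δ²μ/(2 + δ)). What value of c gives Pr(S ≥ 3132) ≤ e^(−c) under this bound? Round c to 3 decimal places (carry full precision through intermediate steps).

75.959

Write 3132 = (1 + δ)μ, so δ = 3132/2479.148 − 1 = 0.2633372…
Then the exponent is δ²μ/(2 + δ) = (3132 − μ)² / (μ·(2 + δ)) = 75.958740.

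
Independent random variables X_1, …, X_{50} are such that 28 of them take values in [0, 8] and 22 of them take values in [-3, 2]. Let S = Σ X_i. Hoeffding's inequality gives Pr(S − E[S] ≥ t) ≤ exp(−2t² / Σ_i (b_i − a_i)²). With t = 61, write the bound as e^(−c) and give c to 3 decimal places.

3.178

Σ(b_i − a_i)² = 28·8² + 22·5² = 2342.
c = 2t² / 2342 = 2·61² / 2342 = 3.1776.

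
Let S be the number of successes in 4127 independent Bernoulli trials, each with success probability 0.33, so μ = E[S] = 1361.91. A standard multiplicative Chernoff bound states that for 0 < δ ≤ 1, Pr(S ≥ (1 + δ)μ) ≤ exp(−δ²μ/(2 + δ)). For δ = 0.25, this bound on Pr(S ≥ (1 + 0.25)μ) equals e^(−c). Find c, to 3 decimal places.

37.831

c = δ²μ/(2 + δ) = 0.25²·1361.91/(2 + 0.25) = 37.8308.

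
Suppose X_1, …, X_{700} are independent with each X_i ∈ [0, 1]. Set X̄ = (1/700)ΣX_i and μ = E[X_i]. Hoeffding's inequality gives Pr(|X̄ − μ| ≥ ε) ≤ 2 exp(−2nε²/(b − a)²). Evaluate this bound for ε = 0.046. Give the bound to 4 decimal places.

0.1034

Exponent: 2nε²/(b − a)² = 2·700·0.046² / 1² = 2.96240.
Bound = 2·exp(−2.96240) = 0.10339.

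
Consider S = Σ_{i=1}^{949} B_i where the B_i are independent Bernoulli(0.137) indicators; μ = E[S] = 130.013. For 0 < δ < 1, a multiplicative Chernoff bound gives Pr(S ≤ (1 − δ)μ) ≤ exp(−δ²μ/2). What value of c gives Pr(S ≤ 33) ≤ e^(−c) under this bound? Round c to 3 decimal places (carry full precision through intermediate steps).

Write 33 = (1 − δ)μ, so δ = 1 − 33/130.013 = 0.7461792…
Then the exponent is δ²μ/2 = (μ − 33)²/(2μ) = 36.194543.

36.195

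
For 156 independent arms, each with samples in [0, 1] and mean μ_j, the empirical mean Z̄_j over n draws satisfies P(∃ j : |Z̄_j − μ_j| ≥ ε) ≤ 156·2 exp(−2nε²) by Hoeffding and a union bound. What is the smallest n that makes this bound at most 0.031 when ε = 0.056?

1470

Need 2·156·exp(−2nε²) ≤ 0.031, i.e. exp(−2nε²) ≤ 0.031/312.
So 2nε² ≥ ln(312/0.031) = 9.216771.
Hence n ≥ 9.216771/(2·0.056²) = 1469.511.
The smallest integer n is 1470.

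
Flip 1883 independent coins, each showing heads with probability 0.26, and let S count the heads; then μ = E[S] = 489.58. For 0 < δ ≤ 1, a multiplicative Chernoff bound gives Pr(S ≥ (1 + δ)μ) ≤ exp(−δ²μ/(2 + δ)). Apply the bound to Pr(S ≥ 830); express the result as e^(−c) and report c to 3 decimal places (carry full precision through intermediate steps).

Write 830 = (1 + δ)μ, so δ = 830/489.58 − 1 = 0.6953307…
Then the exponent is δ²μ/(2 + δ) = (830 − μ)² / (μ·(2 + δ)) = 87.820198.

87.820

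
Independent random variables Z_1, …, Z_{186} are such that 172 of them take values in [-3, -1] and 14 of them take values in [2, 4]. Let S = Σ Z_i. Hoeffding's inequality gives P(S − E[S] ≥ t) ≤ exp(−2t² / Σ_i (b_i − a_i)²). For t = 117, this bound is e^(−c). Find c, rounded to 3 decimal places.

Σ(b_i − a_i)² = 172·2² + 14·2² = 744.
c = 2t² / 744 = 2·117² / 744 = 36.7984.

36.798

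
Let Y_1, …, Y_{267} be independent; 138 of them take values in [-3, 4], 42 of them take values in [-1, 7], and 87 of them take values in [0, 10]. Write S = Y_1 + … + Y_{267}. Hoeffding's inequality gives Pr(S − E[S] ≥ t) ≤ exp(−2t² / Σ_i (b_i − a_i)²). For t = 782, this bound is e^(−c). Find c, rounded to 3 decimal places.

Σ(b_i − a_i)² = 138·7² + 42·8² + 87·10² = 18150.
c = 2t² / 18150 = 2·782² / 18150 = 67.3856.

67.386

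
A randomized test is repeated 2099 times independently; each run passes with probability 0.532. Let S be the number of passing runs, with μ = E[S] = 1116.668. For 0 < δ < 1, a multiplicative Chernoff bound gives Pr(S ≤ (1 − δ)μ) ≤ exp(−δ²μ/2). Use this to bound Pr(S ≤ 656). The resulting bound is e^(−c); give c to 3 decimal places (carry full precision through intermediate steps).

Write 656 = (1 − δ)μ, so δ = 1 − 656/1116.668 = 0.412538…
Then the exponent is δ²μ/2 = (μ − 656)²/(2μ) = 95.021531.

95.022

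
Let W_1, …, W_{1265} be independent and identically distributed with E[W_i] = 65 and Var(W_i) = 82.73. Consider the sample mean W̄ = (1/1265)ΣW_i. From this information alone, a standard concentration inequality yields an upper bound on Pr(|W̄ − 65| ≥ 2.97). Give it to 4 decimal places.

With mean and variance of each term known, Chebyshev's inequality bounds the deviation of the sum (or sample mean).
Var(W̄) = Var(W_i)/n = 82.73/1265 = 0.065399.
Chebyshev: Pr(|W̄ − 65| ≥ 2.97) ≤ Var(W̄)/(2.97)² = 82.73/(1265·2.97²) = 0.0074.

0.0074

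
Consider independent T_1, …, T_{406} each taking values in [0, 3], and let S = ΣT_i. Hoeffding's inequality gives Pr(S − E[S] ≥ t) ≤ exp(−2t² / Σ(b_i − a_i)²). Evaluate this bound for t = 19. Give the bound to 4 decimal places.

0.8207

Σ(b_i − a_i)² = 406·(3)² = 3654.
Exponent = 2·19²/3654 = 0.1976.
Bound = exp(−0.1976) = 0.82070.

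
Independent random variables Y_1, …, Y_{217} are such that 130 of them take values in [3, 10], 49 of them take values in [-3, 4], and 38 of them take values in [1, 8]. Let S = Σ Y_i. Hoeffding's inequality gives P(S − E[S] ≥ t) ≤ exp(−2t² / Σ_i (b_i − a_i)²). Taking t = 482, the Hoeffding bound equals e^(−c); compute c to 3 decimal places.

Σ(b_i − a_i)² = 130·7² + 49·7² + 38·7² = 10633.
c = 2t² / 10633 = 2·482² / 10633 = 43.6987.

43.699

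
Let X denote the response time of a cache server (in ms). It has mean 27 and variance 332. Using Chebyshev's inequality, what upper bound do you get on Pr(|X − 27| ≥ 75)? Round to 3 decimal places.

0.059

Chebyshev: Pr(|X − μ| ≥ t) ≤ Var(X)/t².
Bound = 332 / 5625 = 0.0590.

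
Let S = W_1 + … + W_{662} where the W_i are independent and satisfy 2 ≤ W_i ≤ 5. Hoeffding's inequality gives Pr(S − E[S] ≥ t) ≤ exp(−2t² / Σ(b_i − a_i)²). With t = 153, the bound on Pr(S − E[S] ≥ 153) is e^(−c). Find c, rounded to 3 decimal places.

Σ(b_i − a_i)² = 662·(3)² = 5958.
c = 2t²/5958 = 2·153²/5958 = 7.8580.

7.858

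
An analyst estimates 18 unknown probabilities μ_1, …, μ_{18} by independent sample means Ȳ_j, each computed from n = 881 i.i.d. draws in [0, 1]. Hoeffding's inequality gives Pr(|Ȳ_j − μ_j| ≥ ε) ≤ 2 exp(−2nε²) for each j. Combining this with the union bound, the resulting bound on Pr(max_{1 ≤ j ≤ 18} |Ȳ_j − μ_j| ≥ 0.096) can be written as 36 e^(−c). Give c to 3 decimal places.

Union bound over the 18 events: Pr(max_{1 ≤ j ≤ 18} |Ȳ_j − μ_j| ≥ 0.096) ≤ 18·2·exp(−2nε²) = 36 exp(−2·881·0.096²).
So c = 2·881·0.096² = 16.2386.

16.239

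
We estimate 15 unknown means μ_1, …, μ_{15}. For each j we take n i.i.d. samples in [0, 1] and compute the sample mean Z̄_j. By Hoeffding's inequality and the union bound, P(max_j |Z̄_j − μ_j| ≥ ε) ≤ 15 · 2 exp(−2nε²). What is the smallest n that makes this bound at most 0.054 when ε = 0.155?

Need 2·15·exp(−2nε²) ≤ 0.054, i.e. exp(−2nε²) ≤ 0.054/30.
So 2nε² ≥ ln(30/0.054) = 6.319969.
Hence n ≥ 6.319969/(2·0.155²) = 131.529.
The smallest integer n is 132.

132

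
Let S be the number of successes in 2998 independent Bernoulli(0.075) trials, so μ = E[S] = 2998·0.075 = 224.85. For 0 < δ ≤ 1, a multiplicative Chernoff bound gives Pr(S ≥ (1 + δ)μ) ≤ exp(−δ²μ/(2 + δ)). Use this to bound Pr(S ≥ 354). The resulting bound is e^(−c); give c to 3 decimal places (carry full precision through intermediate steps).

28.815

Write 354 = (1 + δ)μ, so δ = 354/224.85 − 1 = 0.5743829…
Then the exponent is δ²μ/(2 + δ) = (354 − μ)² / (μ·(2 + δ)) = 28.815276.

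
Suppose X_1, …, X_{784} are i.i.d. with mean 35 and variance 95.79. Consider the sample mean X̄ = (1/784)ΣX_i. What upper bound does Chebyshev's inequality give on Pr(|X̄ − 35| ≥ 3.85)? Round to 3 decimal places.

Var(X̄) = Var(X_i)/n = 95.79/784 = 0.12218.
Chebyshev: Pr(|X̄ − 35| ≥ 3.85) ≤ Var(X̄)/(3.85)² = 95.79/(784·3.85²) = 0.0082.

0.008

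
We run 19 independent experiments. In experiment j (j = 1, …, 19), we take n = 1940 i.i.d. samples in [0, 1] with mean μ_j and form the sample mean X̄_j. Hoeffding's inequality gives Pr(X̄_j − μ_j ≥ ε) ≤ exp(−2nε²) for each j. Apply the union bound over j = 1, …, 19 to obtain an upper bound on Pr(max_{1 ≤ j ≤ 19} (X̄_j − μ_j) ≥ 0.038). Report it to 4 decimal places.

Per-experiment Hoeffding bound: exp(−2·1940·0.038²) = exp(−5.60272) = 0.0036878.
Union bound over 19 events: 19·0.0036878 = 0.07007.

0.0701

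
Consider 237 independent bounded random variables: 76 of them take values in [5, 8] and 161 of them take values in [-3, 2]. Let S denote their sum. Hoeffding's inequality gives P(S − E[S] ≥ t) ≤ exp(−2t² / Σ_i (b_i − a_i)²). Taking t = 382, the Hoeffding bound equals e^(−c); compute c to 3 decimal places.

61.977

Σ(b_i − a_i)² = 76·3² + 161·5² = 4709.
c = 2t² / 4709 = 2·382² / 4709 = 61.9766.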